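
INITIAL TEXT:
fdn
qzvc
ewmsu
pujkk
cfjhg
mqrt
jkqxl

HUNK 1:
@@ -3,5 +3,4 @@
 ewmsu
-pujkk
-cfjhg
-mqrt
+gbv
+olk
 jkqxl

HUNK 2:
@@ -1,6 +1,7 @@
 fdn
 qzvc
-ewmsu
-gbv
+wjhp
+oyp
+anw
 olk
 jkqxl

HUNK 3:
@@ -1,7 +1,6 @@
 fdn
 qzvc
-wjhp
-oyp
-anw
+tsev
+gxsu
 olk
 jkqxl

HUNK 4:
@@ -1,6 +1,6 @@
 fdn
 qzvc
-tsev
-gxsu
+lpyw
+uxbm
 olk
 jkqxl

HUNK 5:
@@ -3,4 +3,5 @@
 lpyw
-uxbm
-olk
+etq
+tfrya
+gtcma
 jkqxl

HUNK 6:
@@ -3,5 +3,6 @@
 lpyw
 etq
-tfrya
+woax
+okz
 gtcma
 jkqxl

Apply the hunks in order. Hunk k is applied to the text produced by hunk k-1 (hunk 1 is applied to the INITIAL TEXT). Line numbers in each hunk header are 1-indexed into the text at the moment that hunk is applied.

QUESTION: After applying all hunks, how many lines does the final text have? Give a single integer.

Answer: 8

Derivation:
Hunk 1: at line 3 remove [pujkk,cfjhg,mqrt] add [gbv,olk] -> 6 lines: fdn qzvc ewmsu gbv olk jkqxl
Hunk 2: at line 1 remove [ewmsu,gbv] add [wjhp,oyp,anw] -> 7 lines: fdn qzvc wjhp oyp anw olk jkqxl
Hunk 3: at line 1 remove [wjhp,oyp,anw] add [tsev,gxsu] -> 6 lines: fdn qzvc tsev gxsu olk jkqxl
Hunk 4: at line 1 remove [tsev,gxsu] add [lpyw,uxbm] -> 6 lines: fdn qzvc lpyw uxbm olk jkqxl
Hunk 5: at line 3 remove [uxbm,olk] add [etq,tfrya,gtcma] -> 7 lines: fdn qzvc lpyw etq tfrya gtcma jkqxl
Hunk 6: at line 3 remove [tfrya] add [woax,okz] -> 8 lines: fdn qzvc lpyw etq woax okz gtcma jkqxl
Final line count: 8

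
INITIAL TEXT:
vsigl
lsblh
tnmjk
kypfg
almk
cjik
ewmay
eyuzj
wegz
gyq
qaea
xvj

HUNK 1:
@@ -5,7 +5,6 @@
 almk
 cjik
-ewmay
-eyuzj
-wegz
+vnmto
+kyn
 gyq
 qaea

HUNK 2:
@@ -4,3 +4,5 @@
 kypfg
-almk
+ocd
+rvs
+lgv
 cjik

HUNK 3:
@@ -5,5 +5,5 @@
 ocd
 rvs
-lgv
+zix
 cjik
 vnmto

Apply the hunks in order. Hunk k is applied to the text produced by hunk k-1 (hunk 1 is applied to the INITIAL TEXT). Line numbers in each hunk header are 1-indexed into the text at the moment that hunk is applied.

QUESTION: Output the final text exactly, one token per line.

Answer: vsigl
lsblh
tnmjk
kypfg
ocd
rvs
zix
cjik
vnmto
kyn
gyq
qaea
xvj

Derivation:
Hunk 1: at line 5 remove [ewmay,eyuzj,wegz] add [vnmto,kyn] -> 11 lines: vsigl lsblh tnmjk kypfg almk cjik vnmto kyn gyq qaea xvj
Hunk 2: at line 4 remove [almk] add [ocd,rvs,lgv] -> 13 lines: vsigl lsblh tnmjk kypfg ocd rvs lgv cjik vnmto kyn gyq qaea xvj
Hunk 3: at line 5 remove [lgv] add [zix] -> 13 lines: vsigl lsblh tnmjk kypfg ocd rvs zix cjik vnmto kyn gyq qaea xvj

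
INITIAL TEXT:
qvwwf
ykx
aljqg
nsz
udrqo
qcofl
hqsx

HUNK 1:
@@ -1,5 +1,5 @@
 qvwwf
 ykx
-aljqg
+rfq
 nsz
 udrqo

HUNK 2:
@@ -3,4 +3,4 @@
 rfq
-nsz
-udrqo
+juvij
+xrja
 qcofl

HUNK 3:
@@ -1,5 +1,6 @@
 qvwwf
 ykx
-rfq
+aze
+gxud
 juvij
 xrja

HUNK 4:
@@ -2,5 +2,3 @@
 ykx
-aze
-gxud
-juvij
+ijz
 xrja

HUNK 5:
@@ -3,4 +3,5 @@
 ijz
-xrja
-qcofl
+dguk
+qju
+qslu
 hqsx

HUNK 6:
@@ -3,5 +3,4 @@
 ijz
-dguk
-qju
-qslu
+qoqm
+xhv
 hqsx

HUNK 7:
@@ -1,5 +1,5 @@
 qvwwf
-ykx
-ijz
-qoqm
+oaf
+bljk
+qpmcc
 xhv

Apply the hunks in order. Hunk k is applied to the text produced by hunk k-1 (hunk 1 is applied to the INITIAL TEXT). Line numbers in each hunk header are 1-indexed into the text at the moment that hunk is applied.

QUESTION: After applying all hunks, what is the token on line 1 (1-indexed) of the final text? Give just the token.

Answer: qvwwf

Derivation:
Hunk 1: at line 1 remove [aljqg] add [rfq] -> 7 lines: qvwwf ykx rfq nsz udrqo qcofl hqsx
Hunk 2: at line 3 remove [nsz,udrqo] add [juvij,xrja] -> 7 lines: qvwwf ykx rfq juvij xrja qcofl hqsx
Hunk 3: at line 1 remove [rfq] add [aze,gxud] -> 8 lines: qvwwf ykx aze gxud juvij xrja qcofl hqsx
Hunk 4: at line 2 remove [aze,gxud,juvij] add [ijz] -> 6 lines: qvwwf ykx ijz xrja qcofl hqsx
Hunk 5: at line 3 remove [xrja,qcofl] add [dguk,qju,qslu] -> 7 lines: qvwwf ykx ijz dguk qju qslu hqsx
Hunk 6: at line 3 remove [dguk,qju,qslu] add [qoqm,xhv] -> 6 lines: qvwwf ykx ijz qoqm xhv hqsx
Hunk 7: at line 1 remove [ykx,ijz,qoqm] add [oaf,bljk,qpmcc] -> 6 lines: qvwwf oaf bljk qpmcc xhv hqsx
Final line 1: qvwwf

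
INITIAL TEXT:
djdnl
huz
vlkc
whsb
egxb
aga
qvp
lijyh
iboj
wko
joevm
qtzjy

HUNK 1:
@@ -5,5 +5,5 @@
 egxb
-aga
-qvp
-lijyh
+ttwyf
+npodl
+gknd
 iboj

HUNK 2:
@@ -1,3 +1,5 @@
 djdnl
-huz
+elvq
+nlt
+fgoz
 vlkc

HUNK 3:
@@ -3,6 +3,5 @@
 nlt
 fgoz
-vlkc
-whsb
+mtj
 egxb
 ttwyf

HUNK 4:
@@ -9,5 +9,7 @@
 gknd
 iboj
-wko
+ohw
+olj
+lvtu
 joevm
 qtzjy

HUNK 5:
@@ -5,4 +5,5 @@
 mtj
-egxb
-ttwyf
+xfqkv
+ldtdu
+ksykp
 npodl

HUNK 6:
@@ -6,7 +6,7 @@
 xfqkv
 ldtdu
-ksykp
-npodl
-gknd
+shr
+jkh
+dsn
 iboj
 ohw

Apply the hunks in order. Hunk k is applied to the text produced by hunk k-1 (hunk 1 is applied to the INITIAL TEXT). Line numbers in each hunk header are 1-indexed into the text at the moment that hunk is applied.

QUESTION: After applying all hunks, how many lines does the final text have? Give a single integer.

Hunk 1: at line 5 remove [aga,qvp,lijyh] add [ttwyf,npodl,gknd] -> 12 lines: djdnl huz vlkc whsb egxb ttwyf npodl gknd iboj wko joevm qtzjy
Hunk 2: at line 1 remove [huz] add [elvq,nlt,fgoz] -> 14 lines: djdnl elvq nlt fgoz vlkc whsb egxb ttwyf npodl gknd iboj wko joevm qtzjy
Hunk 3: at line 3 remove [vlkc,whsb] add [mtj] -> 13 lines: djdnl elvq nlt fgoz mtj egxb ttwyf npodl gknd iboj wko joevm qtzjy
Hunk 4: at line 9 remove [wko] add [ohw,olj,lvtu] -> 15 lines: djdnl elvq nlt fgoz mtj egxb ttwyf npodl gknd iboj ohw olj lvtu joevm qtzjy
Hunk 5: at line 5 remove [egxb,ttwyf] add [xfqkv,ldtdu,ksykp] -> 16 lines: djdnl elvq nlt fgoz mtj xfqkv ldtdu ksykp npodl gknd iboj ohw olj lvtu joevm qtzjy
Hunk 6: at line 6 remove [ksykp,npodl,gknd] add [shr,jkh,dsn] -> 16 lines: djdnl elvq nlt fgoz mtj xfqkv ldtdu shr jkh dsn iboj ohw olj lvtu joevm qtzjy
Final line count: 16

Answer: 16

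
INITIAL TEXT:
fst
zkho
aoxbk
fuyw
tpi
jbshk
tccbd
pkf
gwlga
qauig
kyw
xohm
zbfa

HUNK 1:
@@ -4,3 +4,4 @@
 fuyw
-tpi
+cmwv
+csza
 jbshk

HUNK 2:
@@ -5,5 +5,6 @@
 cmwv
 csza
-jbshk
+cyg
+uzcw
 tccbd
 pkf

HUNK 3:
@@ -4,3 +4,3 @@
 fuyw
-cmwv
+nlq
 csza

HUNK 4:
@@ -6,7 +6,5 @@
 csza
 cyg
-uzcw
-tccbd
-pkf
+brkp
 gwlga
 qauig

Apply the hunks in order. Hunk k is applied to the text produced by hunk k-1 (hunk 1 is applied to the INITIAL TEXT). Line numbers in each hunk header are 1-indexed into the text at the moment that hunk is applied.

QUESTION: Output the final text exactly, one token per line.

Hunk 1: at line 4 remove [tpi] add [cmwv,csza] -> 14 lines: fst zkho aoxbk fuyw cmwv csza jbshk tccbd pkf gwlga qauig kyw xohm zbfa
Hunk 2: at line 5 remove [jbshk] add [cyg,uzcw] -> 15 lines: fst zkho aoxbk fuyw cmwv csza cyg uzcw tccbd pkf gwlga qauig kyw xohm zbfa
Hunk 3: at line 4 remove [cmwv] add [nlq] -> 15 lines: fst zkho aoxbk fuyw nlq csza cyg uzcw tccbd pkf gwlga qauig kyw xohm zbfa
Hunk 4: at line 6 remove [uzcw,tccbd,pkf] add [brkp] -> 13 lines: fst zkho aoxbk fuyw nlq csza cyg brkp gwlga qauig kyw xohm zbfa

Answer: fst
zkho
aoxbk
fuyw
nlq
csza
cyg
brkp
gwlga
qauig
kyw
xohm
zbfa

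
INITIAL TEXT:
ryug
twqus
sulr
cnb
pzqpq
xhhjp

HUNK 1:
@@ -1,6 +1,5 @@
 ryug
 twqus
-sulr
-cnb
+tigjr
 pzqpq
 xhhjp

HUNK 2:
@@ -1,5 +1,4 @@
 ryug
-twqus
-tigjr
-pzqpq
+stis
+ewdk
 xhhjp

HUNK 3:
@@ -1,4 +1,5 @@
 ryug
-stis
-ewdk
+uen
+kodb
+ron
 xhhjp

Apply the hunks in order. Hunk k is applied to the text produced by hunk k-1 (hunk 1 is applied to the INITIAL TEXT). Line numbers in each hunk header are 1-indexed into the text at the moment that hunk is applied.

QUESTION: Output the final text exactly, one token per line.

Answer: ryug
uen
kodb
ron
xhhjp

Derivation:
Hunk 1: at line 1 remove [sulr,cnb] add [tigjr] -> 5 lines: ryug twqus tigjr pzqpq xhhjp
Hunk 2: at line 1 remove [twqus,tigjr,pzqpq] add [stis,ewdk] -> 4 lines: ryug stis ewdk xhhjp
Hunk 3: at line 1 remove [stis,ewdk] add [uen,kodb,ron] -> 5 lines: ryug uen kodb ron xhhjp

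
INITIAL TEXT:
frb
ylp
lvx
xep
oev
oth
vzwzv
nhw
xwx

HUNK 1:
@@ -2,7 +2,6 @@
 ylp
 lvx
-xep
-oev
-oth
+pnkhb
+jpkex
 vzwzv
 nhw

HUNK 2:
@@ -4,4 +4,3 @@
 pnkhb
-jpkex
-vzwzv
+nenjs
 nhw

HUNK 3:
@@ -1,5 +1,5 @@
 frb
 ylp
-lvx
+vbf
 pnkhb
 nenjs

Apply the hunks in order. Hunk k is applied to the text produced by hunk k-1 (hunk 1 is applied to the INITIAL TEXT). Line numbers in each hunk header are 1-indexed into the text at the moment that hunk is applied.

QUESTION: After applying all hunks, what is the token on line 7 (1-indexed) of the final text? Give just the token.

Answer: xwx

Derivation:
Hunk 1: at line 2 remove [xep,oev,oth] add [pnkhb,jpkex] -> 8 lines: frb ylp lvx pnkhb jpkex vzwzv nhw xwx
Hunk 2: at line 4 remove [jpkex,vzwzv] add [nenjs] -> 7 lines: frb ylp lvx pnkhb nenjs nhw xwx
Hunk 3: at line 1 remove [lvx] add [vbf] -> 7 lines: frb ylp vbf pnkhb nenjs nhw xwx
Final line 7: xwx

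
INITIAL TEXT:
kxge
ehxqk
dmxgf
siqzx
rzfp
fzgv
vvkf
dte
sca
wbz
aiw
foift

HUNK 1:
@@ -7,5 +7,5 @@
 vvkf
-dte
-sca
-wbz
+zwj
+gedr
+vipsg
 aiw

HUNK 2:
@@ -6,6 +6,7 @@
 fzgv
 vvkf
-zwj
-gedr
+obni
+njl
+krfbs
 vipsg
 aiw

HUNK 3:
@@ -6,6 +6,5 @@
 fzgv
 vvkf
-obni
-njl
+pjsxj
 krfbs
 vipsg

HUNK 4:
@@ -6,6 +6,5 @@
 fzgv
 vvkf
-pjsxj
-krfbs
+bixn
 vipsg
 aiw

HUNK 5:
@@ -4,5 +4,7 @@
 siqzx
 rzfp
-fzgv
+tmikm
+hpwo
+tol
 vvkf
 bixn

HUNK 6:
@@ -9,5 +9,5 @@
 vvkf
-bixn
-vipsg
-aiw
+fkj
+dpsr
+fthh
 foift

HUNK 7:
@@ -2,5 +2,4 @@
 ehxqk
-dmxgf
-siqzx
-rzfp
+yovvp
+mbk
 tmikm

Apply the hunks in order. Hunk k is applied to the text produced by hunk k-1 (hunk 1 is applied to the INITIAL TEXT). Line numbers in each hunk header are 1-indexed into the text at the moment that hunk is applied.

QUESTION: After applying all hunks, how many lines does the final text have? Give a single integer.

Hunk 1: at line 7 remove [dte,sca,wbz] add [zwj,gedr,vipsg] -> 12 lines: kxge ehxqk dmxgf siqzx rzfp fzgv vvkf zwj gedr vipsg aiw foift
Hunk 2: at line 6 remove [zwj,gedr] add [obni,njl,krfbs] -> 13 lines: kxge ehxqk dmxgf siqzx rzfp fzgv vvkf obni njl krfbs vipsg aiw foift
Hunk 3: at line 6 remove [obni,njl] add [pjsxj] -> 12 lines: kxge ehxqk dmxgf siqzx rzfp fzgv vvkf pjsxj krfbs vipsg aiw foift
Hunk 4: at line 6 remove [pjsxj,krfbs] add [bixn] -> 11 lines: kxge ehxqk dmxgf siqzx rzfp fzgv vvkf bixn vipsg aiw foift
Hunk 5: at line 4 remove [fzgv] add [tmikm,hpwo,tol] -> 13 lines: kxge ehxqk dmxgf siqzx rzfp tmikm hpwo tol vvkf bixn vipsg aiw foift
Hunk 6: at line 9 remove [bixn,vipsg,aiw] add [fkj,dpsr,fthh] -> 13 lines: kxge ehxqk dmxgf siqzx rzfp tmikm hpwo tol vvkf fkj dpsr fthh foift
Hunk 7: at line 2 remove [dmxgf,siqzx,rzfp] add [yovvp,mbk] -> 12 lines: kxge ehxqk yovvp mbk tmikm hpwo tol vvkf fkj dpsr fthh foift
Final line count: 12

Answer: 12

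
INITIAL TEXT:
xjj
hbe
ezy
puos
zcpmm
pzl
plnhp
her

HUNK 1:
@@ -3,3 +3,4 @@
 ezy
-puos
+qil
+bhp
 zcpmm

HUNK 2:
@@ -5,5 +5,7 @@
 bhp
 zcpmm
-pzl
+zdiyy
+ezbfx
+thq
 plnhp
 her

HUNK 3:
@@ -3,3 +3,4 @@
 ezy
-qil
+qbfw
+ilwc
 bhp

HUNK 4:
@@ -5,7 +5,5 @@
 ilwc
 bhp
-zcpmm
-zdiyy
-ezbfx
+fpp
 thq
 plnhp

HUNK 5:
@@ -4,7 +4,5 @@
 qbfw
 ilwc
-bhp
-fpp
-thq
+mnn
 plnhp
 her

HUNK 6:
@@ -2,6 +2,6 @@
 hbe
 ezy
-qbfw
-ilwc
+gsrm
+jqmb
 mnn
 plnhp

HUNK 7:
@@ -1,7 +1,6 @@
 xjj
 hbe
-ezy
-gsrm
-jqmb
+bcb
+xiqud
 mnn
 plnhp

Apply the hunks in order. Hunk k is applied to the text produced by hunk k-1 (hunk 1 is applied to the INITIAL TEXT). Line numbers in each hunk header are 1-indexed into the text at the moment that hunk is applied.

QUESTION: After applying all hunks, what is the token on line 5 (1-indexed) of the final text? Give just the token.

Hunk 1: at line 3 remove [puos] add [qil,bhp] -> 9 lines: xjj hbe ezy qil bhp zcpmm pzl plnhp her
Hunk 2: at line 5 remove [pzl] add [zdiyy,ezbfx,thq] -> 11 lines: xjj hbe ezy qil bhp zcpmm zdiyy ezbfx thq plnhp her
Hunk 3: at line 3 remove [qil] add [qbfw,ilwc] -> 12 lines: xjj hbe ezy qbfw ilwc bhp zcpmm zdiyy ezbfx thq plnhp her
Hunk 4: at line 5 remove [zcpmm,zdiyy,ezbfx] add [fpp] -> 10 lines: xjj hbe ezy qbfw ilwc bhp fpp thq plnhp her
Hunk 5: at line 4 remove [bhp,fpp,thq] add [mnn] -> 8 lines: xjj hbe ezy qbfw ilwc mnn plnhp her
Hunk 6: at line 2 remove [qbfw,ilwc] add [gsrm,jqmb] -> 8 lines: xjj hbe ezy gsrm jqmb mnn plnhp her
Hunk 7: at line 1 remove [ezy,gsrm,jqmb] add [bcb,xiqud] -> 7 lines: xjj hbe bcb xiqud mnn plnhp her
Final line 5: mnn

Answer: mnn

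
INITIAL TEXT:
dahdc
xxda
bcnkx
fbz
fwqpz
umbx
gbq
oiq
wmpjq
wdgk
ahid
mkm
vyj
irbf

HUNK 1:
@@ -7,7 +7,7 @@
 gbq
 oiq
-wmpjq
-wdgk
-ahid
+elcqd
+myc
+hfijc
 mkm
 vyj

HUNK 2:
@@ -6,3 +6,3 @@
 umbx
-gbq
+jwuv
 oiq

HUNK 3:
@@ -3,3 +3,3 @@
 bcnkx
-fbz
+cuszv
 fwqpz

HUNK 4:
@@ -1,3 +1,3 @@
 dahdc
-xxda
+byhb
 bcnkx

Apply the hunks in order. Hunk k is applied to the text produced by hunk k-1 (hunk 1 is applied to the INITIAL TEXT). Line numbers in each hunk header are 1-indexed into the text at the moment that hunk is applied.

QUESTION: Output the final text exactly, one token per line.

Hunk 1: at line 7 remove [wmpjq,wdgk,ahid] add [elcqd,myc,hfijc] -> 14 lines: dahdc xxda bcnkx fbz fwqpz umbx gbq oiq elcqd myc hfijc mkm vyj irbf
Hunk 2: at line 6 remove [gbq] add [jwuv] -> 14 lines: dahdc xxda bcnkx fbz fwqpz umbx jwuv oiq elcqd myc hfijc mkm vyj irbf
Hunk 3: at line 3 remove [fbz] add [cuszv] -> 14 lines: dahdc xxda bcnkx cuszv fwqpz umbx jwuv oiq elcqd myc hfijc mkm vyj irbf
Hunk 4: at line 1 remove [xxda] add [byhb] -> 14 lines: dahdc byhb bcnkx cuszv fwqpz umbx jwuv oiq elcqd myc hfijc mkm vyj irbf

Answer: dahdc
byhb
bcnkx
cuszv
fwqpz
umbx
jwuv
oiq
elcqd
myc
hfijc
mkm
vyj
irbf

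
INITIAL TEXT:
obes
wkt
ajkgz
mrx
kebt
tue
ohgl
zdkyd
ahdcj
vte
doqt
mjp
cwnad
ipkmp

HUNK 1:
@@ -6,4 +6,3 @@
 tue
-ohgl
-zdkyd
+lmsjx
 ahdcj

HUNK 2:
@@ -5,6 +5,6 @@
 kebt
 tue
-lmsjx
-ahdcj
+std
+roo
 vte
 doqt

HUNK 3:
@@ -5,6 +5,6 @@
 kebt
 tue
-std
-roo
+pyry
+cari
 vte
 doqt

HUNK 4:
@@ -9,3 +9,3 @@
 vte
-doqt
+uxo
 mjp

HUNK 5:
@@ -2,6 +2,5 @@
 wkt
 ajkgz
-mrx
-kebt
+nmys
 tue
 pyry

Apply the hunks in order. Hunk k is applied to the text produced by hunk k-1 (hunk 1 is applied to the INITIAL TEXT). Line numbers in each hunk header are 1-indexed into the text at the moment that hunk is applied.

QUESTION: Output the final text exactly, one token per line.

Hunk 1: at line 6 remove [ohgl,zdkyd] add [lmsjx] -> 13 lines: obes wkt ajkgz mrx kebt tue lmsjx ahdcj vte doqt mjp cwnad ipkmp
Hunk 2: at line 5 remove [lmsjx,ahdcj] add [std,roo] -> 13 lines: obes wkt ajkgz mrx kebt tue std roo vte doqt mjp cwnad ipkmp
Hunk 3: at line 5 remove [std,roo] add [pyry,cari] -> 13 lines: obes wkt ajkgz mrx kebt tue pyry cari vte doqt mjp cwnad ipkmp
Hunk 4: at line 9 remove [doqt] add [uxo] -> 13 lines: obes wkt ajkgz mrx kebt tue pyry cari vte uxo mjp cwnad ipkmp
Hunk 5: at line 2 remove [mrx,kebt] add [nmys] -> 12 lines: obes wkt ajkgz nmys tue pyry cari vte uxo mjp cwnad ipkmp

Answer: obes
wkt
ajkgz
nmys
tue
pyry
cari
vte
uxo
mjp
cwnad
ipkmp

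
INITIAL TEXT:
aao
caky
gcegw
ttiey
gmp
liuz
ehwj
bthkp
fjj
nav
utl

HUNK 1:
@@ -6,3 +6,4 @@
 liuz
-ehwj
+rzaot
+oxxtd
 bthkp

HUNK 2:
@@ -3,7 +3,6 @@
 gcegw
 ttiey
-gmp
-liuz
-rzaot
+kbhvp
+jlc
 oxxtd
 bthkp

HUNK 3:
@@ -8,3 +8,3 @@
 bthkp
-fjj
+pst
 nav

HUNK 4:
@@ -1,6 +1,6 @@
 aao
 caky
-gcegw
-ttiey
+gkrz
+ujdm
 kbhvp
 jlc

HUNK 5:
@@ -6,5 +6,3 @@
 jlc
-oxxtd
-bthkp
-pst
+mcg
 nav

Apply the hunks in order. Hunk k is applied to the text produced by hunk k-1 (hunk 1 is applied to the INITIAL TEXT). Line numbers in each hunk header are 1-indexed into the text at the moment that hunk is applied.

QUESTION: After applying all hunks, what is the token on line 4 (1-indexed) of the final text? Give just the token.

Answer: ujdm

Derivation:
Hunk 1: at line 6 remove [ehwj] add [rzaot,oxxtd] -> 12 lines: aao caky gcegw ttiey gmp liuz rzaot oxxtd bthkp fjj nav utl
Hunk 2: at line 3 remove [gmp,liuz,rzaot] add [kbhvp,jlc] -> 11 lines: aao caky gcegw ttiey kbhvp jlc oxxtd bthkp fjj nav utl
Hunk 3: at line 8 remove [fjj] add [pst] -> 11 lines: aao caky gcegw ttiey kbhvp jlc oxxtd bthkp pst nav utl
Hunk 4: at line 1 remove [gcegw,ttiey] add [gkrz,ujdm] -> 11 lines: aao caky gkrz ujdm kbhvp jlc oxxtd bthkp pst nav utl
Hunk 5: at line 6 remove [oxxtd,bthkp,pst] add [mcg] -> 9 lines: aao caky gkrz ujdm kbhvp jlc mcg nav utl
Final line 4: ujdm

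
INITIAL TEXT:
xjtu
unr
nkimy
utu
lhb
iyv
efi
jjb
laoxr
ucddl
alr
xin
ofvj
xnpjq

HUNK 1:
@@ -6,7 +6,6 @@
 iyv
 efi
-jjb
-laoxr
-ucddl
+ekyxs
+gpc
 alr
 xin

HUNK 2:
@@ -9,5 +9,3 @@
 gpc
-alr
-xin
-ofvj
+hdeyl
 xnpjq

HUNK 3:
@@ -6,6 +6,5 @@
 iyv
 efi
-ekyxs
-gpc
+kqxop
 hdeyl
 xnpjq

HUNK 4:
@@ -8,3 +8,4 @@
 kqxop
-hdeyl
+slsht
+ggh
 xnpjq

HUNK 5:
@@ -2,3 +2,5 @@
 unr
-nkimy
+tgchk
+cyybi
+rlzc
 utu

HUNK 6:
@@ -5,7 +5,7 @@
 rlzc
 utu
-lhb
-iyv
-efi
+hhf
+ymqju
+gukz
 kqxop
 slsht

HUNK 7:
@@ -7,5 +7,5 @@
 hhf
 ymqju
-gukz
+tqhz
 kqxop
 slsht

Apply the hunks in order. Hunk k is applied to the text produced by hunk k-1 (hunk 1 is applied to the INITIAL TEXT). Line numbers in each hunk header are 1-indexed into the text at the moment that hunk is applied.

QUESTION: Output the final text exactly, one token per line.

Answer: xjtu
unr
tgchk
cyybi
rlzc
utu
hhf
ymqju
tqhz
kqxop
slsht
ggh
xnpjq

Derivation:
Hunk 1: at line 6 remove [jjb,laoxr,ucddl] add [ekyxs,gpc] -> 13 lines: xjtu unr nkimy utu lhb iyv efi ekyxs gpc alr xin ofvj xnpjq
Hunk 2: at line 9 remove [alr,xin,ofvj] add [hdeyl] -> 11 lines: xjtu unr nkimy utu lhb iyv efi ekyxs gpc hdeyl xnpjq
Hunk 3: at line 6 remove [ekyxs,gpc] add [kqxop] -> 10 lines: xjtu unr nkimy utu lhb iyv efi kqxop hdeyl xnpjq
Hunk 4: at line 8 remove [hdeyl] add [slsht,ggh] -> 11 lines: xjtu unr nkimy utu lhb iyv efi kqxop slsht ggh xnpjq
Hunk 5: at line 2 remove [nkimy] add [tgchk,cyybi,rlzc] -> 13 lines: xjtu unr tgchk cyybi rlzc utu lhb iyv efi kqxop slsht ggh xnpjq
Hunk 6: at line 5 remove [lhb,iyv,efi] add [hhf,ymqju,gukz] -> 13 lines: xjtu unr tgchk cyybi rlzc utu hhf ymqju gukz kqxop slsht ggh xnpjq
Hunk 7: at line 7 remove [gukz] add [tqhz] -> 13 lines: xjtu unr tgchk cyybi rlzc utu hhf ymqju tqhz kqxop slsht ggh xnpjq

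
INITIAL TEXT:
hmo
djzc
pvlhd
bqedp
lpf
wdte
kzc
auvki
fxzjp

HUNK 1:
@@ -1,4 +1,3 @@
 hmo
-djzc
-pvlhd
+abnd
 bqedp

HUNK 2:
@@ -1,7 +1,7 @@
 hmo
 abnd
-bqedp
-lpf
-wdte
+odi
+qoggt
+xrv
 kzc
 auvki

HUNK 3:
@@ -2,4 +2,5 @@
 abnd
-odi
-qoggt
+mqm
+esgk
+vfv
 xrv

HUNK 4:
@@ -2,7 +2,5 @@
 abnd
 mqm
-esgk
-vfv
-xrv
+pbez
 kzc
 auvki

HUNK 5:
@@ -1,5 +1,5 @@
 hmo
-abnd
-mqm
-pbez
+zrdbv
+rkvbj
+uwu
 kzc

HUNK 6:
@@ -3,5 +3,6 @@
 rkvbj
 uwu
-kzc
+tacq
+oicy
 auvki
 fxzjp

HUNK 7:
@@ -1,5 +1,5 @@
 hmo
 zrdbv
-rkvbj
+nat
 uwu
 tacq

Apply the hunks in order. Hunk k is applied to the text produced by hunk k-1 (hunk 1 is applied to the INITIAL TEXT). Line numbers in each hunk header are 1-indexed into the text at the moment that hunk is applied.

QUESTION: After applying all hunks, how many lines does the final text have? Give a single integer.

Answer: 8

Derivation:
Hunk 1: at line 1 remove [djzc,pvlhd] add [abnd] -> 8 lines: hmo abnd bqedp lpf wdte kzc auvki fxzjp
Hunk 2: at line 1 remove [bqedp,lpf,wdte] add [odi,qoggt,xrv] -> 8 lines: hmo abnd odi qoggt xrv kzc auvki fxzjp
Hunk 3: at line 2 remove [odi,qoggt] add [mqm,esgk,vfv] -> 9 lines: hmo abnd mqm esgk vfv xrv kzc auvki fxzjp
Hunk 4: at line 2 remove [esgk,vfv,xrv] add [pbez] -> 7 lines: hmo abnd mqm pbez kzc auvki fxzjp
Hunk 5: at line 1 remove [abnd,mqm,pbez] add [zrdbv,rkvbj,uwu] -> 7 lines: hmo zrdbv rkvbj uwu kzc auvki fxzjp
Hunk 6: at line 3 remove [kzc] add [tacq,oicy] -> 8 lines: hmo zrdbv rkvbj uwu tacq oicy auvki fxzjp
Hunk 7: at line 1 remove [rkvbj] add [nat] -> 8 lines: hmo zrdbv nat uwu tacq oicy auvki fxzjp
Final line count: 8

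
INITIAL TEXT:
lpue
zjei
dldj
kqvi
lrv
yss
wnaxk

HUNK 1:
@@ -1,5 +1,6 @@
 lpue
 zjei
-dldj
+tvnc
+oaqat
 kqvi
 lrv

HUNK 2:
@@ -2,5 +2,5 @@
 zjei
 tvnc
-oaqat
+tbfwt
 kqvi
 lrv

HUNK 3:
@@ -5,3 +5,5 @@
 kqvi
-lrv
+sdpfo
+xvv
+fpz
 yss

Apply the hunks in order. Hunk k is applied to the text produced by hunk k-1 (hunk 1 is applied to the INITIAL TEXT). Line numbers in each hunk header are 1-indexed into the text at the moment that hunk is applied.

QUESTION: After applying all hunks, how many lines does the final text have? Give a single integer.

Answer: 10

Derivation:
Hunk 1: at line 1 remove [dldj] add [tvnc,oaqat] -> 8 lines: lpue zjei tvnc oaqat kqvi lrv yss wnaxk
Hunk 2: at line 2 remove [oaqat] add [tbfwt] -> 8 lines: lpue zjei tvnc tbfwt kqvi lrv yss wnaxk
Hunk 3: at line 5 remove [lrv] add [sdpfo,xvv,fpz] -> 10 lines: lpue zjei tvnc tbfwt kqvi sdpfo xvv fpz yss wnaxk
Final line count: 10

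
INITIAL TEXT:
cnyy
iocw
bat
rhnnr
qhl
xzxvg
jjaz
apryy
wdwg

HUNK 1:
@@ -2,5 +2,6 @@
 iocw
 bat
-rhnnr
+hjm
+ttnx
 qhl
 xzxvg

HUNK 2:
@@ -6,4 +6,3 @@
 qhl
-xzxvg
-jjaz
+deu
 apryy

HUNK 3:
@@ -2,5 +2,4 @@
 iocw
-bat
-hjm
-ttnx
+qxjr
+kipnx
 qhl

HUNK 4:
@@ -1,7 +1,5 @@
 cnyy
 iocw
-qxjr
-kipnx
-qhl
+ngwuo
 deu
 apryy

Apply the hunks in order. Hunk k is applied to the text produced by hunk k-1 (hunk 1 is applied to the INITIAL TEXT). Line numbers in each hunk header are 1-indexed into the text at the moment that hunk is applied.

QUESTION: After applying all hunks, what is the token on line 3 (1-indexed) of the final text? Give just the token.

Hunk 1: at line 2 remove [rhnnr] add [hjm,ttnx] -> 10 lines: cnyy iocw bat hjm ttnx qhl xzxvg jjaz apryy wdwg
Hunk 2: at line 6 remove [xzxvg,jjaz] add [deu] -> 9 lines: cnyy iocw bat hjm ttnx qhl deu apryy wdwg
Hunk 3: at line 2 remove [bat,hjm,ttnx] add [qxjr,kipnx] -> 8 lines: cnyy iocw qxjr kipnx qhl deu apryy wdwg
Hunk 4: at line 1 remove [qxjr,kipnx,qhl] add [ngwuo] -> 6 lines: cnyy iocw ngwuo deu apryy wdwg
Final line 3: ngwuo

Answer: ngwuo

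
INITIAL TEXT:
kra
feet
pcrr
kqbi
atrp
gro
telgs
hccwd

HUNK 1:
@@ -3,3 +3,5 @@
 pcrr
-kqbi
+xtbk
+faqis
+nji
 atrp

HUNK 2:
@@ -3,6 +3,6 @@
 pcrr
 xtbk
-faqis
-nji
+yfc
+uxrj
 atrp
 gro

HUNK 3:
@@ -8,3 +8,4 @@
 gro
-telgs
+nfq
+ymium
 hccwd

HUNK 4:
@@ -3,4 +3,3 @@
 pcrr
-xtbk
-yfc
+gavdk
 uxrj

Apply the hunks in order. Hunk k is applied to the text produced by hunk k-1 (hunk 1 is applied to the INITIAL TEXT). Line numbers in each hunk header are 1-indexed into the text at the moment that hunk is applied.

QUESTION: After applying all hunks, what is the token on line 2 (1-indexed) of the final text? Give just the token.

Hunk 1: at line 3 remove [kqbi] add [xtbk,faqis,nji] -> 10 lines: kra feet pcrr xtbk faqis nji atrp gro telgs hccwd
Hunk 2: at line 3 remove [faqis,nji] add [yfc,uxrj] -> 10 lines: kra feet pcrr xtbk yfc uxrj atrp gro telgs hccwd
Hunk 3: at line 8 remove [telgs] add [nfq,ymium] -> 11 lines: kra feet pcrr xtbk yfc uxrj atrp gro nfq ymium hccwd
Hunk 4: at line 3 remove [xtbk,yfc] add [gavdk] -> 10 lines: kra feet pcrr gavdk uxrj atrp gro nfq ymium hccwd
Final line 2: feet

Answer: feet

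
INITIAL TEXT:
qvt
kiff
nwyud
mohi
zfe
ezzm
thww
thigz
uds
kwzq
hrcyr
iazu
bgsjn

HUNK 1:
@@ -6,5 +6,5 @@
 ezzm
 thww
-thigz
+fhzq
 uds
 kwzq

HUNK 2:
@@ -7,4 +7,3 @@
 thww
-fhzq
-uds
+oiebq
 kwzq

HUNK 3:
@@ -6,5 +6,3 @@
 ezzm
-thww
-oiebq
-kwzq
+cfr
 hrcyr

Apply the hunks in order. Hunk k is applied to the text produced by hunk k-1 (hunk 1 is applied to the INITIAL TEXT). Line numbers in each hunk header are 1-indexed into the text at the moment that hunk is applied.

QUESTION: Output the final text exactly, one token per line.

Answer: qvt
kiff
nwyud
mohi
zfe
ezzm
cfr
hrcyr
iazu
bgsjn

Derivation:
Hunk 1: at line 6 remove [thigz] add [fhzq] -> 13 lines: qvt kiff nwyud mohi zfe ezzm thww fhzq uds kwzq hrcyr iazu bgsjn
Hunk 2: at line 7 remove [fhzq,uds] add [oiebq] -> 12 lines: qvt kiff nwyud mohi zfe ezzm thww oiebq kwzq hrcyr iazu bgsjn
Hunk 3: at line 6 remove [thww,oiebq,kwzq] add [cfr] -> 10 lines: qvt kiff nwyud mohi zfe ezzm cfr hrcyr iazu bgsjn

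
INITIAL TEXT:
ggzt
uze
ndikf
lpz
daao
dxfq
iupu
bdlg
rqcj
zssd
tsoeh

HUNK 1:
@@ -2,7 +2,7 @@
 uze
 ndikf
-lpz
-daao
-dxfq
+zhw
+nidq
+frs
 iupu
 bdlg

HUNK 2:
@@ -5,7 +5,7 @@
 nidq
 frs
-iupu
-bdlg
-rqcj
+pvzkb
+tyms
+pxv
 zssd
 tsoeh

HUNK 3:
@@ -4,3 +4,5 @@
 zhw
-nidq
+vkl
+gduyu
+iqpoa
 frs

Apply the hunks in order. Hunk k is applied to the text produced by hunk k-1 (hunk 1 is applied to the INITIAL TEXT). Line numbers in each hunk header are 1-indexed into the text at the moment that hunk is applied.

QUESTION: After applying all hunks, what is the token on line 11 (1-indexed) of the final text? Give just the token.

Hunk 1: at line 2 remove [lpz,daao,dxfq] add [zhw,nidq,frs] -> 11 lines: ggzt uze ndikf zhw nidq frs iupu bdlg rqcj zssd tsoeh
Hunk 2: at line 5 remove [iupu,bdlg,rqcj] add [pvzkb,tyms,pxv] -> 11 lines: ggzt uze ndikf zhw nidq frs pvzkb tyms pxv zssd tsoeh
Hunk 3: at line 4 remove [nidq] add [vkl,gduyu,iqpoa] -> 13 lines: ggzt uze ndikf zhw vkl gduyu iqpoa frs pvzkb tyms pxv zssd tsoeh
Final line 11: pxv

Answer: pxv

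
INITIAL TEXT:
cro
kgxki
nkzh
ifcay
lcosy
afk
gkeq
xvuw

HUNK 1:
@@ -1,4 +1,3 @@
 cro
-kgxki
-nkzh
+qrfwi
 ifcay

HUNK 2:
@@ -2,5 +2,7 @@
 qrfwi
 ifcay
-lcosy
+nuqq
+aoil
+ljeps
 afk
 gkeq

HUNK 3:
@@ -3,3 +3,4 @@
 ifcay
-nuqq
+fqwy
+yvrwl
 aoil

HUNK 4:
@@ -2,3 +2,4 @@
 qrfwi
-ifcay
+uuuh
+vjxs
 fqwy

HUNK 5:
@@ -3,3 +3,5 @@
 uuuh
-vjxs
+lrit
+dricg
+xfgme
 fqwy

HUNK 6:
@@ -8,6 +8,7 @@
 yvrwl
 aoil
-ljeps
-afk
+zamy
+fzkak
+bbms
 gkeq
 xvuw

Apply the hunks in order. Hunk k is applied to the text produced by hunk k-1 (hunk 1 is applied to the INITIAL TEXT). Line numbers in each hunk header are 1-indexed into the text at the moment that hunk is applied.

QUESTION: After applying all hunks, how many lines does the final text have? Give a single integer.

Hunk 1: at line 1 remove [kgxki,nkzh] add [qrfwi] -> 7 lines: cro qrfwi ifcay lcosy afk gkeq xvuw
Hunk 2: at line 2 remove [lcosy] add [nuqq,aoil,ljeps] -> 9 lines: cro qrfwi ifcay nuqq aoil ljeps afk gkeq xvuw
Hunk 3: at line 3 remove [nuqq] add [fqwy,yvrwl] -> 10 lines: cro qrfwi ifcay fqwy yvrwl aoil ljeps afk gkeq xvuw
Hunk 4: at line 2 remove [ifcay] add [uuuh,vjxs] -> 11 lines: cro qrfwi uuuh vjxs fqwy yvrwl aoil ljeps afk gkeq xvuw
Hunk 5: at line 3 remove [vjxs] add [lrit,dricg,xfgme] -> 13 lines: cro qrfwi uuuh lrit dricg xfgme fqwy yvrwl aoil ljeps afk gkeq xvuw
Hunk 6: at line 8 remove [ljeps,afk] add [zamy,fzkak,bbms] -> 14 lines: cro qrfwi uuuh lrit dricg xfgme fqwy yvrwl aoil zamy fzkak bbms gkeq xvuw
Final line count: 14

Answer: 14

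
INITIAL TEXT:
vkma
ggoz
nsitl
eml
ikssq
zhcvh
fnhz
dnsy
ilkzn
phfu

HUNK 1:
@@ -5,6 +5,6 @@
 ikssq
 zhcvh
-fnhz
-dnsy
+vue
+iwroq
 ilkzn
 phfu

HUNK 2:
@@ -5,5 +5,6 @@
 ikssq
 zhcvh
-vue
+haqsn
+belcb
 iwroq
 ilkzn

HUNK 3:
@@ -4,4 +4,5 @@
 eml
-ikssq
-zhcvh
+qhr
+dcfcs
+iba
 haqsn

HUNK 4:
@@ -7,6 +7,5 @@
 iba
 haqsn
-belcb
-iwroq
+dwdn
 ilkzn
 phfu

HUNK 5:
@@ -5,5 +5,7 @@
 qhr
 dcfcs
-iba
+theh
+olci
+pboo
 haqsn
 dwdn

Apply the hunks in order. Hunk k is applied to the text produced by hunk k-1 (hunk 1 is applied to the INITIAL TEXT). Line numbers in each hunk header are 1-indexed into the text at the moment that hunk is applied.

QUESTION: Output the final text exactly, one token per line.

Answer: vkma
ggoz
nsitl
eml
qhr
dcfcs
theh
olci
pboo
haqsn
dwdn
ilkzn
phfu

Derivation:
Hunk 1: at line 5 remove [fnhz,dnsy] add [vue,iwroq] -> 10 lines: vkma ggoz nsitl eml ikssq zhcvh vue iwroq ilkzn phfu
Hunk 2: at line 5 remove [vue] add [haqsn,belcb] -> 11 lines: vkma ggoz nsitl eml ikssq zhcvh haqsn belcb iwroq ilkzn phfu
Hunk 3: at line 4 remove [ikssq,zhcvh] add [qhr,dcfcs,iba] -> 12 lines: vkma ggoz nsitl eml qhr dcfcs iba haqsn belcb iwroq ilkzn phfu
Hunk 4: at line 7 remove [belcb,iwroq] add [dwdn] -> 11 lines: vkma ggoz nsitl eml qhr dcfcs iba haqsn dwdn ilkzn phfu
Hunk 5: at line 5 remove [iba] add [theh,olci,pboo] -> 13 lines: vkma ggoz nsitl eml qhr dcfcs theh olci pboo haqsn dwdn ilkzn phfu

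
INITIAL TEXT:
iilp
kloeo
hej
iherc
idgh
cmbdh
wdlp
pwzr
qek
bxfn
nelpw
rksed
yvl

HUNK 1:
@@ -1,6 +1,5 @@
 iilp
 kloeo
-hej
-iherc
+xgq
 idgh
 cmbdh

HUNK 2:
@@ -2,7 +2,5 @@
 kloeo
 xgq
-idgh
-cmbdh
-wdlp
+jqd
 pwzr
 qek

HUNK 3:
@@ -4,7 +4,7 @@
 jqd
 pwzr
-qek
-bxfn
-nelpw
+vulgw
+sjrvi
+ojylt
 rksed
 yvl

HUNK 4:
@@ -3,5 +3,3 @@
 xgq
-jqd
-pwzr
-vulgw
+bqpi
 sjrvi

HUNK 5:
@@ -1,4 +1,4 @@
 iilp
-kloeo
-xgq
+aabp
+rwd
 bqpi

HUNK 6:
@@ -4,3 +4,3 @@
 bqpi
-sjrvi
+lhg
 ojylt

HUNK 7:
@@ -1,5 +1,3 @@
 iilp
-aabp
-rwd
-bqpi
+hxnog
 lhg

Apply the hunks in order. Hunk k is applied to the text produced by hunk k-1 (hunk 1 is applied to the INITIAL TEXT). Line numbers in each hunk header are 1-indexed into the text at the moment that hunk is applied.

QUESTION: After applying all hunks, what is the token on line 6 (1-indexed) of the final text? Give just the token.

Answer: yvl

Derivation:
Hunk 1: at line 1 remove [hej,iherc] add [xgq] -> 12 lines: iilp kloeo xgq idgh cmbdh wdlp pwzr qek bxfn nelpw rksed yvl
Hunk 2: at line 2 remove [idgh,cmbdh,wdlp] add [jqd] -> 10 lines: iilp kloeo xgq jqd pwzr qek bxfn nelpw rksed yvl
Hunk 3: at line 4 remove [qek,bxfn,nelpw] add [vulgw,sjrvi,ojylt] -> 10 lines: iilp kloeo xgq jqd pwzr vulgw sjrvi ojylt rksed yvl
Hunk 4: at line 3 remove [jqd,pwzr,vulgw] add [bqpi] -> 8 lines: iilp kloeo xgq bqpi sjrvi ojylt rksed yvl
Hunk 5: at line 1 remove [kloeo,xgq] add [aabp,rwd] -> 8 lines: iilp aabp rwd bqpi sjrvi ojylt rksed yvl
Hunk 6: at line 4 remove [sjrvi] add [lhg] -> 8 lines: iilp aabp rwd bqpi lhg ojylt rksed yvl
Hunk 7: at line 1 remove [aabp,rwd,bqpi] add [hxnog] -> 6 lines: iilp hxnog lhg ojylt rksed yvl
Final line 6: yvl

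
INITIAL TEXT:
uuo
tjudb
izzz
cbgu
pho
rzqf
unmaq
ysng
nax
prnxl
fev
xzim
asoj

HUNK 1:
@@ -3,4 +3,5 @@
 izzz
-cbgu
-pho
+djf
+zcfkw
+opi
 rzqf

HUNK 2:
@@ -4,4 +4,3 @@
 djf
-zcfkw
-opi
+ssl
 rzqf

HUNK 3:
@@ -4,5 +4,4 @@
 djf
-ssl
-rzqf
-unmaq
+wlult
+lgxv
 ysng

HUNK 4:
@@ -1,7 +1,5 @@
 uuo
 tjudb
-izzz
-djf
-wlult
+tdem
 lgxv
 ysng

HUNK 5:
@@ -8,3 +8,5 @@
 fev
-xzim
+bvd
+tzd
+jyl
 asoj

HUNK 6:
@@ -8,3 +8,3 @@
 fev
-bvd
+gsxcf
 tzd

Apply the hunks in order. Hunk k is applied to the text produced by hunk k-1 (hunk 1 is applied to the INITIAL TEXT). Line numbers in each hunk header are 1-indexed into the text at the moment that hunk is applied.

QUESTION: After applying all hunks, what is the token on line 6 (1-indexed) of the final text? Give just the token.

Hunk 1: at line 3 remove [cbgu,pho] add [djf,zcfkw,opi] -> 14 lines: uuo tjudb izzz djf zcfkw opi rzqf unmaq ysng nax prnxl fev xzim asoj
Hunk 2: at line 4 remove [zcfkw,opi] add [ssl] -> 13 lines: uuo tjudb izzz djf ssl rzqf unmaq ysng nax prnxl fev xzim asoj
Hunk 3: at line 4 remove [ssl,rzqf,unmaq] add [wlult,lgxv] -> 12 lines: uuo tjudb izzz djf wlult lgxv ysng nax prnxl fev xzim asoj
Hunk 4: at line 1 remove [izzz,djf,wlult] add [tdem] -> 10 lines: uuo tjudb tdem lgxv ysng nax prnxl fev xzim asoj
Hunk 5: at line 8 remove [xzim] add [bvd,tzd,jyl] -> 12 lines: uuo tjudb tdem lgxv ysng nax prnxl fev bvd tzd jyl asoj
Hunk 6: at line 8 remove [bvd] add [gsxcf] -> 12 lines: uuo tjudb tdem lgxv ysng nax prnxl fev gsxcf tzd jyl asoj
Final line 6: nax

Answer: nax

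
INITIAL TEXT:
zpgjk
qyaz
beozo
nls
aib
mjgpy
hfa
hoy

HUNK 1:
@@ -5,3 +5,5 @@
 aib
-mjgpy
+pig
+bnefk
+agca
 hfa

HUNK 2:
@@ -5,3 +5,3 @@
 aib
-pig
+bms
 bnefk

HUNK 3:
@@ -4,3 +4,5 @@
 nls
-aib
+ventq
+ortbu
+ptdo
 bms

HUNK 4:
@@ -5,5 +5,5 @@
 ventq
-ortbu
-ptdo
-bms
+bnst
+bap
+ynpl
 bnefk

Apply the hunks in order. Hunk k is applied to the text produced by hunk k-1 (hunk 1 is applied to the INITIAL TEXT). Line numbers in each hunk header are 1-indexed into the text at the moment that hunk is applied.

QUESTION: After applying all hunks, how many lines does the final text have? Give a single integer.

Hunk 1: at line 5 remove [mjgpy] add [pig,bnefk,agca] -> 10 lines: zpgjk qyaz beozo nls aib pig bnefk agca hfa hoy
Hunk 2: at line 5 remove [pig] add [bms] -> 10 lines: zpgjk qyaz beozo nls aib bms bnefk agca hfa hoy
Hunk 3: at line 4 remove [aib] add [ventq,ortbu,ptdo] -> 12 lines: zpgjk qyaz beozo nls ventq ortbu ptdo bms bnefk agca hfa hoy
Hunk 4: at line 5 remove [ortbu,ptdo,bms] add [bnst,bap,ynpl] -> 12 lines: zpgjk qyaz beozo nls ventq bnst bap ynpl bnefk agca hfa hoy
Final line count: 12

Answer: 12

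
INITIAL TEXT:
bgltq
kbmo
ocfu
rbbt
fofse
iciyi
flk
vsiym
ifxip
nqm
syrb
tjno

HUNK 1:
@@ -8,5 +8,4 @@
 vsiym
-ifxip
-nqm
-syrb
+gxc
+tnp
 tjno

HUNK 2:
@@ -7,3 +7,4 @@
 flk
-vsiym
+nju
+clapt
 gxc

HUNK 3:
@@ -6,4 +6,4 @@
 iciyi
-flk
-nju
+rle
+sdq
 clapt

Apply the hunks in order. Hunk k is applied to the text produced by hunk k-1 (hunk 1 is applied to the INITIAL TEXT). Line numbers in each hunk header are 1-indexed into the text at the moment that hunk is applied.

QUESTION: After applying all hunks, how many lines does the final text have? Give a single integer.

Hunk 1: at line 8 remove [ifxip,nqm,syrb] add [gxc,tnp] -> 11 lines: bgltq kbmo ocfu rbbt fofse iciyi flk vsiym gxc tnp tjno
Hunk 2: at line 7 remove [vsiym] add [nju,clapt] -> 12 lines: bgltq kbmo ocfu rbbt fofse iciyi flk nju clapt gxc tnp tjno
Hunk 3: at line 6 remove [flk,nju] add [rle,sdq] -> 12 lines: bgltq kbmo ocfu rbbt fofse iciyi rle sdq clapt gxc tnp tjno
Final line count: 12

Answer: 12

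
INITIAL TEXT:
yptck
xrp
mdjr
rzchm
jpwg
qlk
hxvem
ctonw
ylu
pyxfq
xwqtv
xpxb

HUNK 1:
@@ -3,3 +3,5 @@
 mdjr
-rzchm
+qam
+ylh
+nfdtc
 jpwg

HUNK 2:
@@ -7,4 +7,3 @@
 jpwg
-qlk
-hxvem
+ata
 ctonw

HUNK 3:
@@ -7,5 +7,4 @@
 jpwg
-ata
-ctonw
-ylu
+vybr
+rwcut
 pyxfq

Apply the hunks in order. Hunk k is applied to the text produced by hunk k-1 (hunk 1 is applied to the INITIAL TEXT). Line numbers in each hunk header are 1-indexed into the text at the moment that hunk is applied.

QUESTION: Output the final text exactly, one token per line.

Answer: yptck
xrp
mdjr
qam
ylh
nfdtc
jpwg
vybr
rwcut
pyxfq
xwqtv
xpxb

Derivation:
Hunk 1: at line 3 remove [rzchm] add [qam,ylh,nfdtc] -> 14 lines: yptck xrp mdjr qam ylh nfdtc jpwg qlk hxvem ctonw ylu pyxfq xwqtv xpxb
Hunk 2: at line 7 remove [qlk,hxvem] add [ata] -> 13 lines: yptck xrp mdjr qam ylh nfdtc jpwg ata ctonw ylu pyxfq xwqtv xpxb
Hunk 3: at line 7 remove [ata,ctonw,ylu] add [vybr,rwcut] -> 12 lines: yptck xrp mdjr qam ylh nfdtc jpwg vybr rwcut pyxfq xwqtv xpxb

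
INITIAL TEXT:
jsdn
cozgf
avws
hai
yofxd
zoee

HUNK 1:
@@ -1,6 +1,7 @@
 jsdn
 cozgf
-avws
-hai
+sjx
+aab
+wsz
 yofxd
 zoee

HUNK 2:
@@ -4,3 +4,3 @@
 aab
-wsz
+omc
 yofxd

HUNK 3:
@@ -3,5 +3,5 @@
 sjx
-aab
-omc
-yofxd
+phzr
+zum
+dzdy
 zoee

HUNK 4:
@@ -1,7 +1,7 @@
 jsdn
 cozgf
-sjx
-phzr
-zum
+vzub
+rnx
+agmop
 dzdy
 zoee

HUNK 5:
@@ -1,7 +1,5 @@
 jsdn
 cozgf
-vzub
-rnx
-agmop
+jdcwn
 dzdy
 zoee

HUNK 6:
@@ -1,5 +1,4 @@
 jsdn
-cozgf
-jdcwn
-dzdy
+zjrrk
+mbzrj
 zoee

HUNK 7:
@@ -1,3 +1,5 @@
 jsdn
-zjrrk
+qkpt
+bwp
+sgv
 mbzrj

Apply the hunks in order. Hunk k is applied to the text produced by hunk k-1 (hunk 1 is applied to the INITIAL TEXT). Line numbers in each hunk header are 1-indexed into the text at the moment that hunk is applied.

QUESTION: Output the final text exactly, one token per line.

Answer: jsdn
qkpt
bwp
sgv
mbzrj
zoee

Derivation:
Hunk 1: at line 1 remove [avws,hai] add [sjx,aab,wsz] -> 7 lines: jsdn cozgf sjx aab wsz yofxd zoee
Hunk 2: at line 4 remove [wsz] add [omc] -> 7 lines: jsdn cozgf sjx aab omc yofxd zoee
Hunk 3: at line 3 remove [aab,omc,yofxd] add [phzr,zum,dzdy] -> 7 lines: jsdn cozgf sjx phzr zum dzdy zoee
Hunk 4: at line 1 remove [sjx,phzr,zum] add [vzub,rnx,agmop] -> 7 lines: jsdn cozgf vzub rnx agmop dzdy zoee
Hunk 5: at line 1 remove [vzub,rnx,agmop] add [jdcwn] -> 5 lines: jsdn cozgf jdcwn dzdy zoee
Hunk 6: at line 1 remove [cozgf,jdcwn,dzdy] add [zjrrk,mbzrj] -> 4 lines: jsdn zjrrk mbzrj zoee
Hunk 7: at line 1 remove [zjrrk] add [qkpt,bwp,sgv] -> 6 lines: jsdn qkpt bwp sgv mbzrj zoee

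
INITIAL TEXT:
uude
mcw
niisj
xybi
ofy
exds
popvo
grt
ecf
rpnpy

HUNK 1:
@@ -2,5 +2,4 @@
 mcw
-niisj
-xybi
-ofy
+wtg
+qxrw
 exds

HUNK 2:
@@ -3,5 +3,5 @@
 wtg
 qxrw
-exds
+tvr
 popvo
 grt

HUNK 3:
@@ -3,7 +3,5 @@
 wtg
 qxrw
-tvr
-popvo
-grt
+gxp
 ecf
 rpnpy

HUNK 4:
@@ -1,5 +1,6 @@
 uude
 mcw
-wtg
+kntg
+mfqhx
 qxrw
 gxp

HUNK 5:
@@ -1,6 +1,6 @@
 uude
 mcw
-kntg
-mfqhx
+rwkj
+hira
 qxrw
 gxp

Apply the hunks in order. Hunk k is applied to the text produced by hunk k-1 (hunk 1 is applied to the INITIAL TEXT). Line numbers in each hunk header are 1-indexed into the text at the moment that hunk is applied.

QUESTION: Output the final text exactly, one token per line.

Answer: uude
mcw
rwkj
hira
qxrw
gxp
ecf
rpnpy

Derivation:
Hunk 1: at line 2 remove [niisj,xybi,ofy] add [wtg,qxrw] -> 9 lines: uude mcw wtg qxrw exds popvo grt ecf rpnpy
Hunk 2: at line 3 remove [exds] add [tvr] -> 9 lines: uude mcw wtg qxrw tvr popvo grt ecf rpnpy
Hunk 3: at line 3 remove [tvr,popvo,grt] add [gxp] -> 7 lines: uude mcw wtg qxrw gxp ecf rpnpy
Hunk 4: at line 1 remove [wtg] add [kntg,mfqhx] -> 8 lines: uude mcw kntg mfqhx qxrw gxp ecf rpnpy
Hunk 5: at line 1 remove [kntg,mfqhx] add [rwkj,hira] -> 8 lines: uude mcw rwkj hira qxrw gxp ecf rpnpy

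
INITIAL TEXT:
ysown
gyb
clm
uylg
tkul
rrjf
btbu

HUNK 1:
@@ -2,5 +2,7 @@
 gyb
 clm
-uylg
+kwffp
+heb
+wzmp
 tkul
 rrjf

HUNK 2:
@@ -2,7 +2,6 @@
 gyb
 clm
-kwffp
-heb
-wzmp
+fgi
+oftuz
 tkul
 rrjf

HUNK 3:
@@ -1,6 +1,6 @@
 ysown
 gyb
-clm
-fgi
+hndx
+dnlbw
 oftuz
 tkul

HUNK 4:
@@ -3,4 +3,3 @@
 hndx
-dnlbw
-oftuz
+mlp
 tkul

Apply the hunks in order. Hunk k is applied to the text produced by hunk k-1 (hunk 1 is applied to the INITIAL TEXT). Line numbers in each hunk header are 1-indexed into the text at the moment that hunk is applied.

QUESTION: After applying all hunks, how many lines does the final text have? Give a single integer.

Hunk 1: at line 2 remove [uylg] add [kwffp,heb,wzmp] -> 9 lines: ysown gyb clm kwffp heb wzmp tkul rrjf btbu
Hunk 2: at line 2 remove [kwffp,heb,wzmp] add [fgi,oftuz] -> 8 lines: ysown gyb clm fgi oftuz tkul rrjf btbu
Hunk 3: at line 1 remove [clm,fgi] add [hndx,dnlbw] -> 8 lines: ysown gyb hndx dnlbw oftuz tkul rrjf btbu
Hunk 4: at line 3 remove [dnlbw,oftuz] add [mlp] -> 7 lines: ysown gyb hndx mlp tkul rrjf btbu
Final line count: 7

Answer: 7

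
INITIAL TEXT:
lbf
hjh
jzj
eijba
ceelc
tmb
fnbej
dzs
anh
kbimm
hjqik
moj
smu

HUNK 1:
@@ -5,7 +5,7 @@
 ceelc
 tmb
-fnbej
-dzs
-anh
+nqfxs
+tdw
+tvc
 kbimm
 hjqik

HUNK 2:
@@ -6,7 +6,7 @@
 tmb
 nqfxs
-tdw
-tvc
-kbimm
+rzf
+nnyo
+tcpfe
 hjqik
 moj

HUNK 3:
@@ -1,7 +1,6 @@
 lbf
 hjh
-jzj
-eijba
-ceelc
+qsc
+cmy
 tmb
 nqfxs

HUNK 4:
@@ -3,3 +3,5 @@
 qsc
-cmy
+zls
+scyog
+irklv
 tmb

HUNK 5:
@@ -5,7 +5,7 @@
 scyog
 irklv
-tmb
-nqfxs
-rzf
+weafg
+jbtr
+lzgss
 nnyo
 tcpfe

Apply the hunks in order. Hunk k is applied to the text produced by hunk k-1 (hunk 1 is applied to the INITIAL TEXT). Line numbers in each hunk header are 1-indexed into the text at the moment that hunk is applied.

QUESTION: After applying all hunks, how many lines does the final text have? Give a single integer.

Hunk 1: at line 5 remove [fnbej,dzs,anh] add [nqfxs,tdw,tvc] -> 13 lines: lbf hjh jzj eijba ceelc tmb nqfxs tdw tvc kbimm hjqik moj smu
Hunk 2: at line 6 remove [tdw,tvc,kbimm] add [rzf,nnyo,tcpfe] -> 13 lines: lbf hjh jzj eijba ceelc tmb nqfxs rzf nnyo tcpfe hjqik moj smu
Hunk 3: at line 1 remove [jzj,eijba,ceelc] add [qsc,cmy] -> 12 lines: lbf hjh qsc cmy tmb nqfxs rzf nnyo tcpfe hjqik moj smu
Hunk 4: at line 3 remove [cmy] add [zls,scyog,irklv] -> 14 lines: lbf hjh qsc zls scyog irklv tmb nqfxs rzf nnyo tcpfe hjqik moj smu
Hunk 5: at line 5 remove [tmb,nqfxs,rzf] add [weafg,jbtr,lzgss] -> 14 lines: lbf hjh qsc zls scyog irklv weafg jbtr lzgss nnyo tcpfe hjqik moj smu
Final line count: 14

Answer: 14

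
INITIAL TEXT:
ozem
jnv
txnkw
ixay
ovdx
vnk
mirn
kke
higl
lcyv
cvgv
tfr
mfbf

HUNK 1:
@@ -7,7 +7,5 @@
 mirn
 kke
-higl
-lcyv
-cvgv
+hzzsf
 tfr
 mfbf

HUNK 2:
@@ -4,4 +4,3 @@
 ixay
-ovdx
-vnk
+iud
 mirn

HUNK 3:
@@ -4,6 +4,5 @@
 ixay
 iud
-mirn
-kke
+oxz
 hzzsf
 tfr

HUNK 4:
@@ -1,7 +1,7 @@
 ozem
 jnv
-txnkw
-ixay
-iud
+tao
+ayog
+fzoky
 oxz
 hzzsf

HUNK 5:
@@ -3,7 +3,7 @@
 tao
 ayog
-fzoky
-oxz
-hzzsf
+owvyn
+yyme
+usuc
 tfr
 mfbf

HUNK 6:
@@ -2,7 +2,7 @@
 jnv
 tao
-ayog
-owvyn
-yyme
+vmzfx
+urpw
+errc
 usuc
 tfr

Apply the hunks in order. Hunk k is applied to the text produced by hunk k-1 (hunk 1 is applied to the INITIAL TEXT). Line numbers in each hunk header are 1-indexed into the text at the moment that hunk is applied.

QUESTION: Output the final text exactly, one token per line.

Hunk 1: at line 7 remove [higl,lcyv,cvgv] add [hzzsf] -> 11 lines: ozem jnv txnkw ixay ovdx vnk mirn kke hzzsf tfr mfbf
Hunk 2: at line 4 remove [ovdx,vnk] add [iud] -> 10 lines: ozem jnv txnkw ixay iud mirn kke hzzsf tfr mfbf
Hunk 3: at line 4 remove [mirn,kke] add [oxz] -> 9 lines: ozem jnv txnkw ixay iud oxz hzzsf tfr mfbf
Hunk 4: at line 1 remove [txnkw,ixay,iud] add [tao,ayog,fzoky] -> 9 lines: ozem jnv tao ayog fzoky oxz hzzsf tfr mfbf
Hunk 5: at line 3 remove [fzoky,oxz,hzzsf] add [owvyn,yyme,usuc] -> 9 lines: ozem jnv tao ayog owvyn yyme usuc tfr mfbf
Hunk 6: at line 2 remove [ayog,owvyn,yyme] add [vmzfx,urpw,errc] -> 9 lines: ozem jnv tao vmzfx urpw errc usuc tfr mfbf

Answer: ozem
jnv
tao
vmzfx
urpw
errc
usuc
tfr
mfbf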